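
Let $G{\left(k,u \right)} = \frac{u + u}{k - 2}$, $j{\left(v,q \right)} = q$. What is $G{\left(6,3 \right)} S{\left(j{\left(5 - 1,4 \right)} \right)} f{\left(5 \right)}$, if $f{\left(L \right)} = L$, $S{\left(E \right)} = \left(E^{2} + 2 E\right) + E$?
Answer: $210$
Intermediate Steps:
$G{\left(k,u \right)} = \frac{2 u}{-2 + k}$
$S{\left(E \right)} = E^{2} + 3 E$
$G{\left(6,3 \right)} S{\left(j{\left(5 - 1,4 \right)} \right)} f{\left(5 \right)} = 2 \cdot 3 \frac{1}{-2 + 6} \cdot 4 \left(3 + 4\right) 5 = 2 \cdot 3 \cdot \frac{1}{4} \cdot 4 \cdot 7 \cdot 5 = 2 \cdot 3 \cdot \frac{1}{4} \cdot 28 \cdot 5 = \frac{3}{2} \cdot 28 \cdot 5 = 42 \cdot 5 = 210$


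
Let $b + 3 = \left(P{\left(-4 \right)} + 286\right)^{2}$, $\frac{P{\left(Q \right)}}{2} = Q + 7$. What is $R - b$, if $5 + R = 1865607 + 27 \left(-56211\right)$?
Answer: $262644$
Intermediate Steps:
$P{\left(Q \right)} = 14 + 2 Q$ ($P{\left(Q \right)} = 2 \left(Q + 7\right) = 2 \left(7 + Q\right) = 14 + 2 Q$)
$b = 85261$ ($b = -3 + \left(\left(14 + 2 \left(-4\right)\right) + 286\right)^{2} = -3 + \left(\left(14 - 8\right) + 286\right)^{2} = -3 + \left(6 + 286\right)^{2} = -3 + 292^{2} = -3 + 85264 = 85261$)
$R = 347905$ ($R = -5 + \left(1865607 + 27 \left(-56211\right)\right) = -5 + \left(1865607 - 1517697\right) = -5 + 347910 = 347905$)
$R - b = 347905 - 85261 = 262644$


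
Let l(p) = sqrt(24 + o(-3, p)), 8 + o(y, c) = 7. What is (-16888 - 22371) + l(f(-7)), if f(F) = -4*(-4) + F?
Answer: -39259 + sqrt(23) ≈ -39254.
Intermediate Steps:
f(F) = 16 + F
o(y, c) = -1 (o(y, c) = -8 + 7 = -1)
l(p) = sqrt(23) (l(p) = sqrt(24 - 1) = sqrt(23))
(-16888 - 22371) + l(f(-7)) = (-16888 - 22371) + sqrt(23) = -39259 + sqrt(23)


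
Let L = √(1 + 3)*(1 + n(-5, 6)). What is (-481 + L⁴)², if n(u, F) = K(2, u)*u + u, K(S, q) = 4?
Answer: 28174173964225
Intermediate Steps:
n(u, F) = 5*u (n(u, F) = 4*u + u = 5*u)
L = -48 (L = √(1 + 3)*(1 + 5*(-5)) = √4*(1 - 25) = 2*(-24) = -48)
(-481 + L⁴)² = (-481 + (-48)⁴)² = (-481 + 5308416)² = 5307935² = 28174173964225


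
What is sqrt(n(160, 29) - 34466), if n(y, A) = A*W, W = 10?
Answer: 8*I*sqrt(534) ≈ 184.87*I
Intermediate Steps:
n(y, A) = 10*A (n(y, A) = A*10 = 10*A)
sqrt(n(160, 29) - 34466) = sqrt(10*29 - 34466) = sqrt(290 - 34466) = sqrt(-34176) = 8*I*sqrt(534)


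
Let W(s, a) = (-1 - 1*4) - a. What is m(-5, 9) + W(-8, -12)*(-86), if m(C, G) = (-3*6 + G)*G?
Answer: -683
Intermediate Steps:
W(s, a) = -5 - a (W(s, a) = (-1 - 4) - a = -5 - a)
m(C, G) = G*(-18 + G) (m(C, G) = (-18 + G)*G = G*(-18 + G))
m(-5, 9) + W(-8, -12)*(-86) = 9*(-18 + 9) + (-5 - 1*(-12))*(-86) = 9*(-9) + (-5 + 12)*(-86) = -81 + 7*(-86) = -81 - 602 = -683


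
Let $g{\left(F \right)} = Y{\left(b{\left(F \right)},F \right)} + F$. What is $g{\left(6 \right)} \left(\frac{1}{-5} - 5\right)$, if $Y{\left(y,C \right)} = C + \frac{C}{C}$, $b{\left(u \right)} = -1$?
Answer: $- \frac{338}{5} \approx -67.6$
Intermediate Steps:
$Y{\left(y,C \right)} = 1 + C$ ($Y{\left(y,C \right)} = C + 1 = 1 + C$)
$g{\left(F \right)} = 1 + 2 F$ ($g{\left(F \right)} = \left(1 + F\right) + F = 1 + 2 F$)
$g{\left(6 \right)} \left(\frac{1}{-5} - 5\right) = \left(1 + 2 \cdot 6\right) \left(\frac{1}{-5} - 5\right) = \left(1 + 12\right) \left(- \frac{1}{5} - 5\right) = 13 \left(- \frac{26}{5}\right) = - \frac{338}{5}$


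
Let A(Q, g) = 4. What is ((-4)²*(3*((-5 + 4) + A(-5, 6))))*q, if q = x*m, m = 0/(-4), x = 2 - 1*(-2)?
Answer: 0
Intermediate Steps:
x = 4 (x = 2 + 2 = 4)
m = 0 (m = 0*(-¼) = 0)
q = 0 (q = 4*0 = 0)
((-4)²*(3*((-5 + 4) + A(-5, 6))))*q = ((-4)²*(3*((-5 + 4) + 4)))*0 = (16*(3*(-1 + 4)))*0 = (16*(3*3))*0 = (16*9)*0 = 144*0 = 0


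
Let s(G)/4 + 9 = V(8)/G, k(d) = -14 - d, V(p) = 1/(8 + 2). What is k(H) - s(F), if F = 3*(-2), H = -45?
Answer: 1006/15 ≈ 67.067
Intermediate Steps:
F = -6
V(p) = ⅒ (V(p) = 1/10 = ⅒)
s(G) = -36 + 2/(5*G) (s(G) = -36 + 4*(1/(10*G)) = -36 + 2/(5*G))
k(H) - s(F) = (-14 - 1*(-45)) - (-36 + (⅖)/(-6)) = (-14 + 45) - (-36 + (⅖)*(-⅙)) = 31 - (-36 - 1/15) = 31 - 1*(-541/15) = 31 + 541/15 = 1006/15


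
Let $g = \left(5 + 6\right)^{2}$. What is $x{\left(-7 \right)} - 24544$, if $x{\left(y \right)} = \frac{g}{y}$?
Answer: $- \frac{171929}{7} \approx -24561.0$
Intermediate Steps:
$g = 121$ ($g = 11^{2} = 121$)
$x{\left(y \right)} = \frac{121}{y}$
$x{\left(-7 \right)} - 24544 = \frac{121}{-7} - 24544 = 121 \left(- \frac{1}{7}\right) - 24544 = - \frac{121}{7} - 24544 = - \frac{171929}{7}$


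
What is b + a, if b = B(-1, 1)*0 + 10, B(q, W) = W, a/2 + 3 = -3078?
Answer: -6152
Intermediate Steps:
a = -6162 (a = -6 + 2*(-3078) = -6 - 6156 = -6162)
b = 10 (b = 1*0 + 10 = 0 + 10 = 10)
b + a = 10 - 6162 = -6152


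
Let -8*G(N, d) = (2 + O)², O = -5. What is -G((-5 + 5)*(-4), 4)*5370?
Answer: 24165/4 ≈ 6041.3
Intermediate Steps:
G(N, d) = -9/8 (G(N, d) = -(2 - 5)²/8 = -⅛*(-3)² = -⅛*9 = -9/8)
-G((-5 + 5)*(-4), 4)*5370 = -(-9)*5370/8 = -1*(-24165/4) = 24165/4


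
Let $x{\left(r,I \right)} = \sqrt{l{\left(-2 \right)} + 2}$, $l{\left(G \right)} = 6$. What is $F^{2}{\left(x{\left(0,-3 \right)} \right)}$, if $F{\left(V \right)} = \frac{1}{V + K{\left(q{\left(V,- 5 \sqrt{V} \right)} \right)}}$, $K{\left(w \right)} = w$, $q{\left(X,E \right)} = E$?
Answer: $\frac{1}{\left(- 5 \cdot 2^{\frac{3}{4}} + 2 \sqrt{2}\right)^{2}} \approx 0.032111$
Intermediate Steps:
$x{\left(r,I \right)} = 2 \sqrt{2}$ ($x{\left(r,I \right)} = \sqrt{6 + 2} = \sqrt{8} = 2 \sqrt{2}$)
$F{\left(V \right)} = \frac{1}{V - 5 \sqrt{V}}$
$F^{2}{\left(x{\left(0,-3 \right)} \right)} = \left(\frac{1}{2 \sqrt{2} - 5 \sqrt{2 \sqrt{2}}}\right)^{2} = \left(\frac{1}{2 \sqrt{2} - 5 \cdot 2^{\frac{3}{4}}}\right)^{2} = \left(\frac{1}{- 5 \cdot 2^{\frac{3}{4}} + 2 \sqrt{2}}\right)^{2} = \frac{1}{\left(- 5 \cdot 2^{\frac{3}{4}} + 2 \sqrt{2}\right)^{2}}$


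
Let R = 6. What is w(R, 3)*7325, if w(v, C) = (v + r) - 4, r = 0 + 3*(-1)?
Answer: -7325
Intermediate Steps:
r = -3 (r = 0 - 3 = -3)
w(v, C) = -7 + v (w(v, C) = (v - 3) - 4 = (-3 + v) - 4 = -7 + v)
w(R, 3)*7325 = (-7 + 6)*7325 = -1*7325 = -7325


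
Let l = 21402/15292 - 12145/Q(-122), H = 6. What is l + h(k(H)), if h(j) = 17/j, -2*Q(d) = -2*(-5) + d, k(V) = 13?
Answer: -85151385/397592 ≈ -214.17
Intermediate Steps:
Q(d) = -5 - d/2 (Q(d) = -(-2*(-5) + d)/2 = -(10 + d)/2 = -5 - d/2)
l = -6590101/30584 (l = 21402/15292 - 12145/(-5 - ½*(-122)) = 21402*(1/15292) - 12145/(-5 + 61) = 10701/7646 - 12145/56 = 10701/7646 - 12145*1/56 = 10701/7646 - 1735/8 = -6590101/30584 ≈ -215.48)
l + h(k(H)) = -6590101/30584 + 17/13 = -85151385/397592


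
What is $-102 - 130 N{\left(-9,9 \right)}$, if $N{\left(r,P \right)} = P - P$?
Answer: $-102$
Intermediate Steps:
$N{\left(r,P \right)} = 0$
$-102 - 130 N{\left(-9,9 \right)} = -102 - 0 = -102 + 0 = -102$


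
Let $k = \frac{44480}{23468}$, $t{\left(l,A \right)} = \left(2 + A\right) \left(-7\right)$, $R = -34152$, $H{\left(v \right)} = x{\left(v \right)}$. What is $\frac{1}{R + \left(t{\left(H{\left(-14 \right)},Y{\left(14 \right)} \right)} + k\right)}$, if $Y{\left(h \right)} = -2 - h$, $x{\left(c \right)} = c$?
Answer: $- \frac{5867}{199783698} \approx -2.9367 \cdot 10^{-5}$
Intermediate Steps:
$H{\left(v \right)} = v$
$t{\left(l,A \right)} = -14 - 7 A$
$k = \frac{11120}{5867}$ ($k = 44480 \cdot \frac{1}{23468} = \frac{11120}{5867} \approx 1.8953$)
$\frac{1}{R + \left(t{\left(H{\left(-14 \right)},Y{\left(14 \right)} \right)} + k\right)} = \frac{1}{-34152 - \left(\frac{71018}{5867} + 7 \left(-2 - 14\right)\right)} = \frac{1}{-34152 + \left(\left(-14 - -112\right) + \frac{11120}{5867}\right)} = \frac{1}{-34152 + \left(\left(-14 + 112\right) + \frac{11120}{5867}\right)} = \frac{1}{-34152 + \left(98 + \frac{11120}{5867}\right)} = \frac{1}{-34152 + \frac{586086}{5867}} = \frac{1}{- \frac{199783698}{5867}} = - \frac{5867}{199783698}$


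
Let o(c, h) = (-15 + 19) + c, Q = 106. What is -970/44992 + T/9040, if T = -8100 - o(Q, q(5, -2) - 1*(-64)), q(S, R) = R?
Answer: -2363457/2542048 ≈ -0.92974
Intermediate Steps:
o(c, h) = 4 + c
T = -8210 (T = -8100 - (4 + 106) = -8100 - 1*110 = -8100 - 110 = -8210)
-970/44992 + T/9040 = -970/44992 - 8210/9040 = -970*1/44992 - 8210*1/9040 = -485/22496 - 821/904 = -2363457/2542048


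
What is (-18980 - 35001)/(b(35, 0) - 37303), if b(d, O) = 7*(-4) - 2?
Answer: 53981/37333 ≈ 1.4459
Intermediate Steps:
b(d, O) = -30 (b(d, O) = -28 - 2 = -30)
(-18980 - 35001)/(b(35, 0) - 37303) = (-18980 - 35001)/(-30 - 37303) = -53981/(-37333) = -53981*(-1/37333) = 53981/37333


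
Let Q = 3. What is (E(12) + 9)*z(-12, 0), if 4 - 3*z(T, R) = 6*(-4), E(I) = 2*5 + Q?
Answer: 616/3 ≈ 205.33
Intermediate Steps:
E(I) = 13 (E(I) = 2*5 + 3 = 10 + 3 = 13)
z(T, R) = 28/3 (z(T, R) = 4/3 - 2*(-4) = 4/3 - ⅓*(-24) = 4/3 + 8 = 28/3)
(E(12) + 9)*z(-12, 0) = (13 + 9)*(28/3) = 22*(28/3) = 616/3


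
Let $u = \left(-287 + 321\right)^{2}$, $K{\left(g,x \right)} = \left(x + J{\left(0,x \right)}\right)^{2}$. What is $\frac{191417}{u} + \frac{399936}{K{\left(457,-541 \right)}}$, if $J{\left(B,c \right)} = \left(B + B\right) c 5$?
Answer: $\frac{56486444993}{338339236} \approx 166.95$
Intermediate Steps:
$J{\left(B,c \right)} = 10 B c$ ($J{\left(B,c \right)} = 2 B c 5 = 10 B c$)
$K{\left(g,x \right)} = x^{2}$ ($K{\left(g,x \right)} = \left(x + 10 \cdot 0 x\right)^{2} = \left(x + 0\right)^{2} = x^{2}$)
$u = 1156$ ($u = 34^{2} = 1156$)
$\frac{191417}{u} + \frac{399936}{K{\left(457,-541 \right)}} = \frac{191417}{1156} + \frac{399936}{\left(-541\right)^{2}} = 191417 \cdot \frac{1}{1156} + \frac{399936}{292681} = \frac{191417}{1156} + 399936 \cdot \frac{1}{292681} = \frac{191417}{1156} + \frac{399936}{292681} = \frac{56486444993}{338339236}$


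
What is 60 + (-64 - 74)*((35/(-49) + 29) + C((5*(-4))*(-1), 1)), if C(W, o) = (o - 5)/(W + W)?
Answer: -134037/35 ≈ -3829.6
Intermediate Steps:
C(W, o) = (-5 + o)/(2*W) (C(W, o) = (-5 + o)/((2*W)) = (-5 + o)*(1/(2*W)) = (-5 + o)/(2*W))
60 + (-64 - 74)*((35/(-49) + 29) + C((5*(-4))*(-1), 1)) = 60 + (-64 - 74)*((35/(-49) + 29) + (-5 + 1)/(2*(((5*(-4))*(-1))))) = 60 - 138*((35*(-1/49) + 29) + (½)*(-4)/(-20*(-1))) = 60 - 138*((-5/7 + 29) + (½)*(-4)/20) = 60 - 138*(198/7 + (½)*(1/20)*(-4)) = 60 - 138*(198/7 - ⅒) = 60 - 138*1973/70 = 60 - 136137/35 = -134037/35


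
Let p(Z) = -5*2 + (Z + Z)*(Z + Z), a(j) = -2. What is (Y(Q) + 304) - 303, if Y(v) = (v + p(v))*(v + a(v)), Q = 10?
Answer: 3201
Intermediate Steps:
p(Z) = -10 + 4*Z² (p(Z) = -10 + (2*Z)*(2*Z) = -10 + 4*Z²)
Y(v) = (-2 + v)*(-10 + v + 4*v²) (Y(v) = (v + (-10 + 4*v²))*(v - 2) = (-10 + v + 4*v²)*(-2 + v) = (-2 + v)*(-10 + v + 4*v²))
(Y(Q) + 304) - 303 = ((20 - 12*10 - 7*10² + 4*10³) + 304) - 303 = ((20 - 120 - 7*100 + 4*1000) + 304) - 303 = ((20 - 120 - 700 + 4000) + 304) - 303 = (3200 + 304) - 303 = 3504 - 303 = 3201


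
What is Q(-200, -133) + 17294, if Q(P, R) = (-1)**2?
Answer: 17295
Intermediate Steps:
Q(P, R) = 1
Q(-200, -133) + 17294 = 1 + 17294 = 17295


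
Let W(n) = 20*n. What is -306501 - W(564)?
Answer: -317781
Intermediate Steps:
-306501 - W(564) = -306501 - 20*564 = -306501 - 1*11280 = -306501 - 11280 = -317781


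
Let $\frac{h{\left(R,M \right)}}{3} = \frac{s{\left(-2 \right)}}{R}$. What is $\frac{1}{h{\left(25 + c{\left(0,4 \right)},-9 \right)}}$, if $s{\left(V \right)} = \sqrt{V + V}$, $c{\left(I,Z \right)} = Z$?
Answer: $- \frac{29 i}{6} \approx - 4.8333 i$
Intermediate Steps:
$s{\left(V \right)} = \sqrt{2} \sqrt{V}$ ($s{\left(V \right)} = \sqrt{2 V} = \sqrt{2} \sqrt{V}$)
$h{\left(R,M \right)} = \frac{6 i}{R}$ ($h{\left(R,M \right)} = 3 \frac{\sqrt{2} \sqrt{-2}}{R} = 3 \frac{\sqrt{2} i \sqrt{2}}{R} = 3 \frac{2 i}{R} = \frac{6 i}{R}$)
$\frac{1}{h{\left(25 + c{\left(0,4 \right)},-9 \right)}} = \frac{1}{6 i \frac{1}{25 + 4}} = \frac{1}{6 i \frac{1}{29}} = \frac{1}{\frac{6}{29} i} = - \frac{29 i}{6}$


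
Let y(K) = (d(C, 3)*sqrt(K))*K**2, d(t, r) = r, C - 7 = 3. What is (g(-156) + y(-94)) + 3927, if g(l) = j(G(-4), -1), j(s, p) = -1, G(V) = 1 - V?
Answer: 3926 + 26508*I*sqrt(94) ≈ 3926.0 + 2.57e+5*I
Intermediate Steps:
C = 10 (C = 7 + 3 = 10)
g(l) = -1
y(K) = 3*K**(5/2) (y(K) = (3*sqrt(K))*K**2 = 3*K**(5/2))
(g(-156) + y(-94)) + 3927 = (-1 + 3*(-94)**(5/2)) + 3927 = (-1 + 3*(8836*I*sqrt(94))) + 3927 = (-1 + 26508*I*sqrt(94)) + 3927 = 3926 + 26508*I*sqrt(94)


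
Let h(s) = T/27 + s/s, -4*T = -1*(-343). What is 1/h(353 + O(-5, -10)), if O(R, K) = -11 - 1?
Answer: -108/235 ≈ -0.45957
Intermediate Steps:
T = -343/4 (T = -(-1)*(-343)/4 = -¼*343 = -343/4 ≈ -85.750)
O(R, K) = -12
h(s) = -235/108 (h(s) = -343/4/27 + s/s = -343/4*1/27 + 1 = -343/108 + 1 = -235/108)
1/h(353 + O(-5, -10)) = 1/(-235/108) = -108/235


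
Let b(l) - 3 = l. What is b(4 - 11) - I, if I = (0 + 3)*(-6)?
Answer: 14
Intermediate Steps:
b(l) = 3 + l
I = -18 (I = 3*(-6) = -18)
b(4 - 11) - I = (3 + (4 - 11)) - 1*(-18) = (3 - 7) + 18 = -4 + 18 = 14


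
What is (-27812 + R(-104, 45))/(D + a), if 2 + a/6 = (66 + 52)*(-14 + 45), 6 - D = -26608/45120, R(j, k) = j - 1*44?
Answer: -78847200/61878103 ≈ -1.2742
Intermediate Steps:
R(j, k) = -44 + j (R(j, k) = j - 44 = -44 + j)
D = 18583/2820 (D = 6 - (-26608)/45120 = 6 - 1*(-1663/2820) = 6 + 1663/2820 = 18583/2820 ≈ 6.5897)
a = 21936 (a = -12 + 6*((66 + 52)*(-14 + 45)) = -12 + 6*(118*31) = -12 + 6*3658 = -12 + 21948 = 21936)
(-27812 + R(-104, 45))/(D + a) = (-27812 + (-44 - 104))/(18583/2820 + 21936) = (-27812 - 148)/(61878103/2820) = -27960*2820/61878103 = -78847200/61878103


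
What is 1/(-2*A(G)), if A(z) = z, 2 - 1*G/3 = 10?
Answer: 1/48 ≈ 0.020833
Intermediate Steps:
G = -24 (G = 6 - 3*10 = 6 - 30 = -24)
1/(-2*A(G)) = 1/(-2*(-24)) = 1/48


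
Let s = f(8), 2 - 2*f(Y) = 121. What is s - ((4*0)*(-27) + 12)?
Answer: -143/2 ≈ -71.500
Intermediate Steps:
f(Y) = -119/2 (f(Y) = 1 - ½*121 = 1 - 121/2 = -119/2)
s = -119/2 ≈ -59.500
s - ((4*0)*(-27) + 12) = -119/2 - ((4*0)*(-27) + 12) = -119/2 - (0*(-27) + 12) = -119/2 - (0 + 12) = -119/2 - 1*12 = -119/2 - 12 = -143/2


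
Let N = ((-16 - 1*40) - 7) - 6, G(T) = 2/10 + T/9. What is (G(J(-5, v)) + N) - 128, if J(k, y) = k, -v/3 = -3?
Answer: -8881/45 ≈ -197.36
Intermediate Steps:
v = 9 (v = -3*(-3) = 9)
G(T) = 1/5 + T/9 (G(T) = 2*(1/10) + T*(1/9) = 1/5 + T/9)
N = -69 (N = ((-16 - 40) - 7) - 6 = (-56 - 7) - 6 = -63 - 6 = -69)
(G(J(-5, v)) + N) - 128 = ((1/5 + (1/9)*(-5)) - 69) - 128 = ((1/5 - 5/9) - 69) - 128 = (-16/45 - 69) - 128 = -3121/45 - 128 = -8881/45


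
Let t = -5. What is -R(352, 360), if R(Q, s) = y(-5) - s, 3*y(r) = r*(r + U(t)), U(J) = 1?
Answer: 1060/3 ≈ 353.33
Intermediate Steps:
y(r) = r*(1 + r)/3 (y(r) = (r*(r + 1))/3 = (r*(1 + r))/3 = r*(1 + r)/3)
R(Q, s) = 20/3 - s (R(Q, s) = (⅓)*(-5)*(1 - 5) - s = (⅓)*(-5)*(-4) - s = 20/3 - s)
-R(352, 360) = -(20/3 - 1*360) = -(20/3 - 360) = -1*(-1060/3) = 1060/3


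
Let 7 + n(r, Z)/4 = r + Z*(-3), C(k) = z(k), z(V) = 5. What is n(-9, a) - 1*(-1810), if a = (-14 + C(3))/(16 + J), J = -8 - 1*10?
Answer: 1692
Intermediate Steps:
C(k) = 5
J = -18 (J = -8 - 10 = -18)
a = 9/2 (a = (-14 + 5)/(16 - 18) = -9/(-2) = -9*(-½) = 9/2 ≈ 4.5000)
n(r, Z) = -28 - 12*Z + 4*r (n(r, Z) = -28 + 4*(r + Z*(-3)) = -28 + 4*(r - 3*Z) = -28 + (-12*Z + 4*r) = -28 - 12*Z + 4*r)
n(-9, a) - 1*(-1810) = (-28 - 12*9/2 + 4*(-9)) - 1*(-1810) = (-28 - 54 - 36) + 1810 = -118 + 1810 = 1692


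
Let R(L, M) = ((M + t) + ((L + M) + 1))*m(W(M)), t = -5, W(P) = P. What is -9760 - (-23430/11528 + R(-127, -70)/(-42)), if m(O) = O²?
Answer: -65040925/1572 ≈ -41375.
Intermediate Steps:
R(L, M) = M²*(-4 + L + 2*M) (R(L, M) = ((M - 5) + ((L + M) + 1))*M² = ((-5 + M) + (1 + L + M))*M² = (-4 + L + 2*M)*M² = M²*(-4 + L + 2*M))
-9760 - (-23430/11528 + R(-127, -70)/(-42)) = -9760 - (-23430/11528 + ((-70)²*(-4 - 127 + 2*(-70)))/(-42)) = -9760 - (-23430*1/11528 + (4900*(-4 - 127 - 140))*(-1/42)) = -9760 - (-1065/524 + (4900*(-271))*(-1/42)) = -9760 - (-1065/524 - 1327900*(-1/42)) = -9760 - (-1065/524 + 94850/3) = -9760 - 1*49698205/1572 = -9760 - 49698205/1572 = -65040925/1572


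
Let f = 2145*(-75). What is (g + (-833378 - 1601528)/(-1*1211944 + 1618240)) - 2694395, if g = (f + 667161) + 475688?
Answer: -347876118761/203148 ≈ -1.7124e+6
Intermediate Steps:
f = -160875
g = 981974 (g = (-160875 + 667161) + 475688 = 506286 + 475688 = 981974)
(g + (-833378 - 1601528)/(-1*1211944 + 1618240)) - 2694395 = (981974 + (-833378 - 1601528)/(-1*1211944 + 1618240)) - 2694395 = (981974 - 2434906/(-1211944 + 1618240)) - 2694395 = (981974 - 2434906/406296) - 2694395 = (981974 - 2434906*1/406296) - 2694395 = (981974 - 1217453/203148) - 2694395 = 199484836699/203148 - 2694395 = -347876118761/203148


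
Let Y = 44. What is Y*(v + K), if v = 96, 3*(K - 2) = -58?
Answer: 10384/3 ≈ 3461.3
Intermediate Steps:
K = -52/3 (K = 2 + (⅓)*(-58) = 2 - 58/3 = -52/3 ≈ -17.333)
Y*(v + K) = 44*(96 - 52/3) = 44*(236/3) = 10384/3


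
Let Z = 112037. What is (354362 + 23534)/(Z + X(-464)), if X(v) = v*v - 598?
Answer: 377896/326735 ≈ 1.1566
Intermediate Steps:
X(v) = -598 + v² (X(v) = v² - 598 = -598 + v²)
(354362 + 23534)/(Z + X(-464)) = (354362 + 23534)/(112037 + (-598 + (-464)²)) = 377896/(112037 + (-598 + 215296)) = 377896/(112037 + 214698) = 377896/326735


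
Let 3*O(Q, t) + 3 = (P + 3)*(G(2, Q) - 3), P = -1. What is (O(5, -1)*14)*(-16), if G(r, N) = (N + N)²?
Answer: -42784/3 ≈ -14261.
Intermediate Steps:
G(r, N) = 4*N² (G(r, N) = (2*N)² = 4*N²)
O(Q, t) = -3 + 8*Q²/3 (O(Q, t) = -1 + ((-1 + 3)*(4*Q² - 3))/3 = -1 + (2*(-3 + 4*Q²))/3 = -1 + (-6 + 8*Q²)/3 = -1 + (-2 + 8*Q²/3) = -3 + 8*Q²/3)
(O(5, -1)*14)*(-16) = ((-3 + (8/3)*5²)*14)*(-16) = ((-3 + (8/3)*25)*14)*(-16) = ((-3 + 200/3)*14)*(-16) = ((191/3)*14)*(-16) = (2674/3)*(-16) = -42784/3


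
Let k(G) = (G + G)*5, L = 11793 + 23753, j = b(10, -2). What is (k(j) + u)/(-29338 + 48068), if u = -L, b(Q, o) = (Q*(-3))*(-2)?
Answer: -17473/9365 ≈ -1.8658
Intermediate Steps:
b(Q, o) = 6*Q (b(Q, o) = -3*Q*(-2) = 6*Q)
j = 60 (j = 6*10 = 60)
L = 35546
k(G) = 10*G (k(G) = (2*G)*5 = 10*G)
u = -35546 (u = -1*35546 = -35546)
(k(j) + u)/(-29338 + 48068) = (10*60 - 35546)/(-29338 + 48068) = (600 - 35546)/18730 = -34946*1/18730 = -17473/9365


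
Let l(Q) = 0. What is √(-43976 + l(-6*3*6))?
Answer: 2*I*√10994 ≈ 209.7*I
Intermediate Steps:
√(-43976 + l(-6*3*6)) = √(-43976 + 0) = √(-43976) = 2*I*√10994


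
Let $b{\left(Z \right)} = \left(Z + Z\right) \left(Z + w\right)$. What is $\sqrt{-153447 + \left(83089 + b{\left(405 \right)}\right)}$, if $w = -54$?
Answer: $8 \sqrt{3343} \approx 462.55$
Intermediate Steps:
$b{\left(Z \right)} = 2 Z \left(-54 + Z\right)$ ($b{\left(Z \right)} = \left(Z + Z\right) \left(Z - 54\right) = 2 Z \left(-54 + Z\right)$)
$\sqrt{-153447 + \left(83089 + b{\left(405 \right)}\right)} = \sqrt{-153447 + \left(83089 + 2 \cdot 405 \left(-54 + 405\right)\right)} = \sqrt{-153447 + \left(83089 + 2 \cdot 405 \cdot 351\right)} = \sqrt{-153447 + \left(83089 + 284310\right)} = \sqrt{-153447 + 367399} = \sqrt{213952} = 8 \sqrt{3343}$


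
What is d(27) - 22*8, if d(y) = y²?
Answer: 553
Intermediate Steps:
d(27) - 22*8 = 27² - 22*8 = 729 - 176 = 553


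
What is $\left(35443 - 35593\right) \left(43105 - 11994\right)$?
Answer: $-4666650$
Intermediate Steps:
$\left(35443 - 35593\right) \left(43105 - 11994\right) = \left(-150\right) 31111 = -4666650$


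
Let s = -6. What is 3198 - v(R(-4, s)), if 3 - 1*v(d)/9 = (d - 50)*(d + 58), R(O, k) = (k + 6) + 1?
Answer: -22848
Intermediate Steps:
R(O, k) = 7 + k (R(O, k) = (6 + k) + 1 = 7 + k)
v(d) = 27 - 9*(-50 + d)*(58 + d) (v(d) = 27 - 9*(d - 50)*(d + 58) = 27 - 9*(-50 + d)*(58 + d))
3198 - v(R(-4, s)) = 3198 - (26127 - 72*(7 - 6) - 9*(7 - 6)**2) = 3198 - (26127 - 72*1 - 9*1**2) = 3198 - (26127 - 72 - 9*1) = 3198 - (26127 - 72 - 9) = 3198 - 1*26046 = 3198 - 26046 = -22848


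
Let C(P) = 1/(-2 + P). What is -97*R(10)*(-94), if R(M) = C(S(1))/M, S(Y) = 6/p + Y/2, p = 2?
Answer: 9118/15 ≈ 607.87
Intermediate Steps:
S(Y) = 3 + Y/2 (S(Y) = 6/2 + Y/2 = 6*(½) + Y*(½) = 3 + Y/2)
R(M) = 2/(3*M) (R(M) = 1/((-2 + (3 + (½)*1))*M) = 1/((-2 + (3 + ½))*M) = 1/((-2 + 7/2)*M) = 1/((3/2)*M) = 2/(3*M))
-97*R(10)*(-94) = -194/(3*10)*(-94) = -97*1/15*(-94) = -97/15*(-94) = 9118/15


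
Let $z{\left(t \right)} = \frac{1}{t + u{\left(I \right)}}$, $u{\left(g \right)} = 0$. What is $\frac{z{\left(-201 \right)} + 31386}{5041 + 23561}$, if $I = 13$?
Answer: $\frac{6308585}{5749002} \approx 1.0973$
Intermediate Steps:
$z{\left(t \right)} = \frac{1}{t}$ ($z{\left(t \right)} = \frac{1}{t + 0} = \frac{1}{t}$)
$\frac{z{\left(-201 \right)} + 31386}{5041 + 23561} = \frac{\frac{1}{-201} + 31386}{5041 + 23561} = \frac{- \frac{1}{201} + 31386}{28602} = \frac{6308585}{201} \cdot \frac{1}{28602} = \frac{6308585}{5749002}$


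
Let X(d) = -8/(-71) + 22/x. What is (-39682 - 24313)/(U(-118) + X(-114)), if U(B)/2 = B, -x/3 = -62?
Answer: 422558985/1556783 ≈ 271.43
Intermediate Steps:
x = 186 (x = -3*(-62) = 186)
U(B) = 2*B
X(d) = 1525/6603 (X(d) = -8/(-71) + 22/186 = -8*(-1/71) + 22*(1/186) = 8/71 + 11/93 = 1525/6603)
(-39682 - 24313)/(U(-118) + X(-114)) = (-39682 - 24313)/(2*(-118) + 1525/6603) = -63995/(-236 + 1525/6603) = -63995/(-1556783/6603) = -63995*(-6603/1556783) = 422558985/1556783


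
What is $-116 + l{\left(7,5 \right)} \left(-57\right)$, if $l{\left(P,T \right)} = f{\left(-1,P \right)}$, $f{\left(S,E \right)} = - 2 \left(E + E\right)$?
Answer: $1480$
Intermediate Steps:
$f{\left(S,E \right)} = - 4 E$ ($f{\left(S,E \right)} = - 2 \cdot 2 E = - 4 E$)
$l{\left(P,T \right)} = - 4 P$
$-116 + l{\left(7,5 \right)} \left(-57\right) = -116 + \left(-4\right) 7 \left(-57\right) = -116 - -1596 = -116 + 1596 = 1480$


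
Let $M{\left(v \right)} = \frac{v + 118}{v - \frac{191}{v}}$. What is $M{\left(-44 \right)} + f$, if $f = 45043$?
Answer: $\frac{78596779}{1745} \approx 45041.0$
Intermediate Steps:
$M{\left(v \right)} = \frac{118 + v}{v - \frac{191}{v}}$
$M{\left(-44 \right)} + f = - \frac{44 \left(118 - 44\right)}{-191 + \left(-44\right)^{2}} + 45043 = \left(-44\right) \frac{1}{-191 + 1936} \cdot 74 + 45043 = \left(-44\right) \frac{1}{1745} \cdot 74 + 45043 = - \frac{3256}{1745} + 45043 = \frac{78596779}{1745}$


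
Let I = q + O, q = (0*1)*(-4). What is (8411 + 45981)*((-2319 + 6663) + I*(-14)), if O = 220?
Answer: 68751488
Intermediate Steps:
q = 0 (q = 0*(-4) = 0)
I = 220 (I = 0 + 220 = 220)
(8411 + 45981)*((-2319 + 6663) + I*(-14)) = (8411 + 45981)*((-2319 + 6663) + 220*(-14)) = 54392*(4344 - 3080) = 54392*1264 = 68751488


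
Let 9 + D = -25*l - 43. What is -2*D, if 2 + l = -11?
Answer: -546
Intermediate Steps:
l = -13 (l = -2 - 11 = -13)
D = 273 (D = -9 + (-25*(-13) - 43) = -9 + (325 - 43) = -9 + 282 = 273)
-2*D = -2*273 = -546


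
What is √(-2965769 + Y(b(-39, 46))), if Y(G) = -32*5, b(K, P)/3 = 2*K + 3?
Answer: I*√2965929 ≈ 1722.2*I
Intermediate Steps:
b(K, P) = 9 + 6*K (b(K, P) = 3*(2*K + 3) = 3*(3 + 2*K) = 9 + 6*K)
Y(G) = -160
√(-2965769 + Y(b(-39, 46))) = √(-2965769 - 160) = √(-2965929) = I*√2965929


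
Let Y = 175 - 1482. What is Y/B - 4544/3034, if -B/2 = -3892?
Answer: -19667967/11808328 ≈ -1.6656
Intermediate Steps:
Y = -1307
B = 7784 (B = -2*(-3892) = 7784)
Y/B - 4544/3034 = -1307/7784 - 4544/3034 = -1307*1/7784 - 4544*1/3034 = -1307/7784 - 2272/1517 = -19667967/11808328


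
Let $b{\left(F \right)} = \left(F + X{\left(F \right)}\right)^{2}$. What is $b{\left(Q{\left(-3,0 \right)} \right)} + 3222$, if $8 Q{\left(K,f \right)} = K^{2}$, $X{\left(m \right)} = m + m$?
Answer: $\frac{206937}{64} \approx 3233.4$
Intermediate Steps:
$X{\left(m \right)} = 2 m$
$Q{\left(K,f \right)} = \frac{K^{2}}{8}$
$b{\left(F \right)} = 9 F^{2}$ ($b{\left(F \right)} = \left(F + 2 F\right)^{2} = \left(3 F\right)^{2} = 9 F^{2}$)
$b{\left(Q{\left(-3,0 \right)} \right)} + 3222 = 9 \left(\frac{\left(-3\right)^{2}}{8}\right)^{2} + 3222 = 9 \left(\frac{1}{8} \cdot 9\right)^{2} + 3222 = 9 \left(\frac{9}{8}\right)^{2} + 3222 = 9 \cdot \frac{81}{64} + 3222 = \frac{729}{64} + 3222 = \frac{206937}{64}$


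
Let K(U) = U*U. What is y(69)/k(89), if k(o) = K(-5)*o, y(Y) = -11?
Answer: -11/2225 ≈ -0.0049438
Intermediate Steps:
K(U) = U²
k(o) = 25*o (k(o) = (-5)²*o = 25*o)
y(69)/k(89) = -11/(25*89) = -11/2225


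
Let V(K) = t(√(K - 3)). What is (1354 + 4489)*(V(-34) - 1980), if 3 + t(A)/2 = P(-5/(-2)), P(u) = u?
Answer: -11574983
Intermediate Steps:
t(A) = -1 (t(A) = -6 + 2*(-5/(-2)) = -6 + 2*(-5*(-½)) = -6 + 2*(5/2) = -6 + 5 = -1)
V(K) = -1
(1354 + 4489)*(V(-34) - 1980) = (1354 + 4489)*(-1 - 1980) = 5843*(-1981) = -11574983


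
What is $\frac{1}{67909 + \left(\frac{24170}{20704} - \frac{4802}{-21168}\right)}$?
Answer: $\frac{279504}{18981226837} \approx 1.4725 \cdot 10^{-5}$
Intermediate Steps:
$\frac{1}{67909 + \left(\frac{24170}{20704} - \frac{4802}{-21168}\right)} = \frac{1}{67909 + \left(24170 \cdot \frac{1}{20704} - - \frac{49}{216}\right)} = \frac{1}{67909 + \left(\frac{12085}{10352} + \frac{49}{216}\right)} = \frac{1}{67909 + \frac{389701}{279504}} = \frac{1}{\frac{18981226837}{279504}} = \frac{279504}{18981226837}$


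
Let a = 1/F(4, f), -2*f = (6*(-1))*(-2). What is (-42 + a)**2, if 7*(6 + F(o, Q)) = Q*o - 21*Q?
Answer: 6315169/3600 ≈ 1754.2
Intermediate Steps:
f = -6 (f = -6*(-1)*(-2)/2 = -(-3)*(-2) = -1/2*12 = -6)
F(o, Q) = -6 - 3*Q + Q*o/7 (F(o, Q) = -6 + (Q*o - 21*Q)/7 = -6 + (-21*Q + Q*o)/7 = -6 + (-3*Q + Q*o/7) = -6 - 3*Q + Q*o/7)
a = 7/60 (a = 1/(-6 - 3*(-6) + (1/7)*(-6)*4) = 1/(-6 + 18 - 24/7) = 1/(60/7) = 7/60 ≈ 0.11667)
(-42 + a)**2 = (-42 + 7/60)**2 = (-2513/60)**2 = 6315169/3600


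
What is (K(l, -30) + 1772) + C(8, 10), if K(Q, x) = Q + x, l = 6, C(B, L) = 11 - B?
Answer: 1751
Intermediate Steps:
(K(l, -30) + 1772) + C(8, 10) = ((6 - 30) + 1772) + (11 - 1*8) = (-24 + 1772) + (11 - 8) = 1748 + 3 = 1751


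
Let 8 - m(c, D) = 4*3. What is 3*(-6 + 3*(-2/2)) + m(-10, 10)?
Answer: -31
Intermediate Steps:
m(c, D) = -4 (m(c, D) = 8 - 4*3 = 8 - 1*12 = 8 - 12 = -4)
3*(-6 + 3*(-2/2)) + m(-10, 10) = 3*(-6 + 3*(-2/2)) - 4 = 3*(-6 + 3*(-2*½)) - 4 = 3*(-6 + 3*(-1)) - 4 = 3*(-6 - 3) - 4 = 3*(-9) - 4 = -27 - 4 = -31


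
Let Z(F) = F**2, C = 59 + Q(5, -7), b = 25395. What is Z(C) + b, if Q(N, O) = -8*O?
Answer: 38620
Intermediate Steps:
C = 115 (C = 59 - 8*(-7) = 59 + 56 = 115)
Z(C) + b = 115**2 + 25395 = 13225 + 25395 = 38620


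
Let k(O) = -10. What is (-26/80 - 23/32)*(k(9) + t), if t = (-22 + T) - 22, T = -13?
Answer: 11189/160 ≈ 69.931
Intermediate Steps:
t = -57 (t = (-22 - 13) - 22 = -35 - 22 = -57)
(-26/80 - 23/32)*(k(9) + t) = (-26/80 - 23/32)*(-10 - 57) = (-26*1/80 - 23*1/32)*(-67) = (-13/40 - 23/32)*(-67) = -167/160*(-67) = 11189/160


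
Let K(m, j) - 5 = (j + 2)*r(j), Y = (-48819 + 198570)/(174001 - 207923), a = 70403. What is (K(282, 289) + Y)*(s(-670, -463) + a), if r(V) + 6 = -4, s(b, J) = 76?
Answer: -993685042017/4846 ≈ -2.0505e+8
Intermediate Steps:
r(V) = -10 (r(V) = -6 - 4 = -10)
Y = -21393/4846 (Y = 149751/(-33922) = 149751*(-1/33922) = -21393/4846 ≈ -4.4146)
K(m, j) = -15 - 10*j (K(m, j) = 5 + (j + 2)*(-10) = 5 + (2 + j)*(-10) = 5 + (-20 - 10*j) = -15 - 10*j)
(K(282, 289) + Y)*(s(-670, -463) + a) = ((-15 - 10*289) - 21393/4846)*(76 + 70403) = ((-15 - 2890) - 21393/4846)*70479 = (-2905 - 21393/4846)*70479 = -14099023/4846*70479 = -993685042017/4846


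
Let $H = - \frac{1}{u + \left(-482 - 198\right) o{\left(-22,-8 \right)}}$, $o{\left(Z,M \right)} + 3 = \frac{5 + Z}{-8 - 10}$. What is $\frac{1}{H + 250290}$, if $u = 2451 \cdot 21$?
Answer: $\frac{475819}{119092737501} \approx 3.9954 \cdot 10^{-6}$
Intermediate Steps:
$o{\left(Z,M \right)} = - \frac{59}{18} - \frac{Z}{18}$ ($o{\left(Z,M \right)} = -3 + \frac{5 + Z}{-8 - 10} = -3 + \frac{5 + Z}{-18} = -3 + \left(5 + Z\right) \left(- \frac{1}{18}\right) = -3 - \left(\frac{5}{18} + \frac{Z}{18}\right) = - \frac{59}{18} - \frac{Z}{18}$)
$u = 51471$
$H = - \frac{9}{475819}$ ($H = - \frac{1}{51471 + \left(-482 - 198\right) \left(- \frac{59}{18} - - \frac{11}{9}\right)} = - \frac{1}{51471 - 680 \left(- \frac{59}{18} + \frac{11}{9}\right)} = - \frac{1}{51471 - - \frac{12580}{9}} = - \frac{1}{51471 + \frac{12580}{9}} = - \frac{1}{\frac{475819}{9}} = \left(-1\right) \frac{9}{475819} = - \frac{9}{475819} \approx -1.8915 \cdot 10^{-5}$)
$\frac{1}{H + 250290} = \frac{1}{- \frac{9}{475819} + 250290} = \frac{1}{\frac{119092737501}{475819}} = \frac{475819}{119092737501}$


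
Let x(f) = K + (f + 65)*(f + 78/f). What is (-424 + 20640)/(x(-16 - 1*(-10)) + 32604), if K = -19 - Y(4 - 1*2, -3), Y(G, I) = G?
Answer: 10108/15731 ≈ 0.64255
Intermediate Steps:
K = -21 (K = -19 - (4 - 1*2) = -19 - (4 - 2) = -19 - 1*2 = -19 - 2 = -21)
x(f) = -21 + (65 + f)*(f + 78/f) (x(f) = -21 + (f + 65)*(f + 78/f) = -21 + (65 + f)*(f + 78/f))
(-424 + 20640)/(x(-16 - 1*(-10)) + 32604) = (-424 + 20640)/((57 + (-16 - 1*(-10))² + 65*(-16 - 1*(-10)) + 5070/(-16 - 1*(-10))) + 32604) = 20216/((57 + (-16 + 10)² + 65*(-16 + 10) + 5070/(-16 + 10)) + 32604) = 20216/((57 + (-6)² + 65*(-6) + 5070/(-6)) + 32604) = 20216/((57 + 36 - 390 + 5070*(-⅙)) + 32604) = 20216/((57 + 36 - 390 - 845) + 32604) = 20216/(-1142 + 32604) = 20216/31462 = 20216*(1/31462) = 10108/15731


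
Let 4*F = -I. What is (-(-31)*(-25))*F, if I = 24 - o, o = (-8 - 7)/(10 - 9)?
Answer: 30225/4 ≈ 7556.3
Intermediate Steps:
o = -15 (o = -15/1 = -15*1 = -15)
I = 39 (I = 24 - 1*(-15) = 24 + 15 = 39)
F = -39/4 (F = (-1*39)/4 = (¼)*(-39) = -39/4 ≈ -9.7500)
(-(-31)*(-25))*F = -(-31)*(-25)*(-39/4) = -31*25*(-39/4) = -775*(-39/4) = 30225/4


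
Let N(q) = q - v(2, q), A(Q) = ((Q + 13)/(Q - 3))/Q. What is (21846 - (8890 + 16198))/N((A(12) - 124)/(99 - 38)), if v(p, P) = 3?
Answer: 21358296/33131 ≈ 644.66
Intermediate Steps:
A(Q) = (13 + Q)/(Q*(-3 + Q)) (A(Q) = ((13 + Q)/(-3 + Q))/Q = (13 + Q)/(Q*(-3 + Q)))
N(q) = -3 + q (N(q) = q - 1*3 = q - 3 = -3 + q)
(21846 - (8890 + 16198))/N((A(12) - 124)/(99 - 38)) = (21846 - (8890 + 16198))/(-3 + ((13 + 12)/(12*(-3 + 12)) - 124)/(99 - 38)) = (21846 - 1*25088)/(-3 + ((1/12)*25/9 - 124)/61) = (21846 - 25088)/(-3 + ((1/12)*(⅑)*25 - 124)*(1/61)) = -3242/(-3 + (25/108 - 124)*(1/61)) = -3242/(-3 - 13367/108*1/61) = -3242/(-3 - 13367/6588) = -3242/(-33131/6588) = -3242*(-6588/33131) = 21358296/33131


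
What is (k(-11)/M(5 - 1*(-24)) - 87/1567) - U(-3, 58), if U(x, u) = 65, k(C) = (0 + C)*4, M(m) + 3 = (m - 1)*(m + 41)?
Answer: -199569442/3066619 ≈ -65.078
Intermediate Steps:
M(m) = -3 + (-1 + m)*(41 + m) (M(m) = -3 + (m - 1)*(m + 41) = -3 + (-1 + m)*(41 + m))
k(C) = 4*C (k(C) = C*4 = 4*C)
(k(-11)/M(5 - 1*(-24)) - 87/1567) - U(-3, 58) = ((4*(-11))/(-44 + (5 - 1*(-24))² + 40*(5 - 1*(-24))) - 87/1567) - 1*65 = (-44/(-44 + (5 + 24)² + 40*(5 + 24)) - 87*1/1567) - 65 = (-44/(-44 + 29² + 40*29) - 87/1567) - 65 = (-44/(-44 + 841 + 1160) - 87/1567) - 65 = (-44/1957 - 87/1567) - 65 = -239207/3066619 - 65 = -199569442/3066619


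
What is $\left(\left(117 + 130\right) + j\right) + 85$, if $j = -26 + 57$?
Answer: $363$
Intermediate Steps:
$j = 31$
$\left(\left(117 + 130\right) + j\right) + 85 = \left(\left(117 + 130\right) + 31\right) + 85 = \left(247 + 31\right) + 85 = 278 + 85 = 363$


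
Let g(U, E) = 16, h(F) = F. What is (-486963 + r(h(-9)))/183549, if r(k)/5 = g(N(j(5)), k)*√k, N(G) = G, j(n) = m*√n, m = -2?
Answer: -2661/1003 + 80*I/61183 ≈ -2.653 + 0.0013076*I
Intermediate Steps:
j(n) = -2*√n
r(k) = 80*√k (r(k) = 5*(16*√k) = 80*√k)
(-486963 + r(h(-9)))/183549 = (-486963 + 80*√(-9))/183549 = (-486963 + 80*(3*I))*(1/183549) = (-486963 + 240*I)*(1/183549) = -2661/1003 + 80*I/61183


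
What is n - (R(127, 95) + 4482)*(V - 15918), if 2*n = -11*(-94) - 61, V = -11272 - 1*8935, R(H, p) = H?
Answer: 333001223/2 ≈ 1.6650e+8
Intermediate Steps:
V = -20207 (V = -11272 - 8935 = -20207)
n = 973/2 (n = (-11*(-94) - 61)/2 = (1034 - 61)/2 = (½)*973 = 973/2 ≈ 486.50)
n - (R(127, 95) + 4482)*(V - 15918) = 973/2 - (127 + 4482)*(-20207 - 15918) = 973/2 - 4609*(-36125) = 973/2 - 1*(-166500125) = 973/2 + 166500125 = 333001223/2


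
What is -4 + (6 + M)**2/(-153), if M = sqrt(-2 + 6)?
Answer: -676/153 ≈ -4.4183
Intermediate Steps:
M = 2 (M = sqrt(4) = 2)
-4 + (6 + M)**2/(-153) = -4 + (6 + 2)**2/(-153) = -4 + 8**2*(-1/153) = -4 + 64*(-1/153) = -4 - 64/153 = -676/153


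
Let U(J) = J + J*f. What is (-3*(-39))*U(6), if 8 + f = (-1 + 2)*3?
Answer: -2808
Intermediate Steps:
f = -5 (f = -8 + (-1 + 2)*3 = -8 + 1*3 = -8 + 3 = -5)
U(J) = -4*J (U(J) = J + J*(-5) = J - 5*J = -4*J)
(-3*(-39))*U(6) = (-3*(-39))*(-4*6) = 117*(-24) = -2808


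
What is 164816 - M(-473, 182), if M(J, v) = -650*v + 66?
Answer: 283050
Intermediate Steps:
M(J, v) = 66 - 650*v
164816 - M(-473, 182) = 164816 - (66 - 650*182) = 164816 - (66 - 118300) = 164816 - 1*(-118234) = 164816 + 118234 = 283050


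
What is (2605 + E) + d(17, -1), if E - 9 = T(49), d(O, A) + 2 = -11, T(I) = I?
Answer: 2650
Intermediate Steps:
d(O, A) = -13 (d(O, A) = -2 - 11 = -13)
E = 58 (E = 9 + 49 = 58)
(2605 + E) + d(17, -1) = (2605 + 58) - 13 = 2663 - 13 = 2650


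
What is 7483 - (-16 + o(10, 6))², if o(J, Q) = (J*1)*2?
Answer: 7467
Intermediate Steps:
o(J, Q) = 2*J (o(J, Q) = J*2 = 2*J)
7483 - (-16 + o(10, 6))² = 7483 - (-16 + 2*10)² = 7483 - (-16 + 20)² = 7483 - 1*4² = 7483 - 1*16 = 7483 - 16 = 7467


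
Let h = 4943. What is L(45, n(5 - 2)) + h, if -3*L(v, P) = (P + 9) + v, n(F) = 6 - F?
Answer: 4924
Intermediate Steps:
L(v, P) = -3 - P/3 - v/3 (L(v, P) = -((P + 9) + v)/3 = -((9 + P) + v)/3 = -(9 + P + v)/3 = -3 - P/3 - v/3)
L(45, n(5 - 2)) + h = (-3 - (6 - (5 - 2))/3 - ⅓*45) + 4943 = (-3 - (6 - 1*3)/3 - 15) + 4943 = (-3 - (6 - 3)/3 - 15) + 4943 = (-3 - ⅓*3 - 15) + 4943 = (-3 - 1 - 15) + 4943 = -19 + 4943 = 4924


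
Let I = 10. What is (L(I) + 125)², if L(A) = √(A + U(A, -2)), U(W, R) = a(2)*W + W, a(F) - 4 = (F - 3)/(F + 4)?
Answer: 47050/3 + 1250*√21/3 ≈ 17593.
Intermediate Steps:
a(F) = 4 + (-3 + F)/(4 + F) (a(F) = 4 + (F - 3)/(F + 4) = 4 + (-3 + F)/(4 + F))
U(W, R) = 29*W/6 (U(W, R) = ((13 + 5*2)/(4 + 2))*W + W = ((13 + 10)/6)*W + W = ((⅙)*23)*W + W = 23*W/6 + W = 29*W/6)
L(A) = √210*√A/6 (L(A) = √(A + 29*A/6) = √(35*A/6) = √210*√A/6)
(L(I) + 125)² = (√210*√10/6 + 125)² = (5*√21/3 + 125)² = (125 + 5*√21/3)²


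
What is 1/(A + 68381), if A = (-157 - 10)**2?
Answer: 1/96270 ≈ 1.0387e-5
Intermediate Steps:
A = 27889 (A = (-167)**2 = 27889)
1/(A + 68381) = 1/(27889 + 68381) = 1/96270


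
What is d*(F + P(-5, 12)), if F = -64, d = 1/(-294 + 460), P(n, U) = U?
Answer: -26/83 ≈ -0.31325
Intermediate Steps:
d = 1/166 ≈ 0.0060241
d*(F + P(-5, 12)) = (-64 + 12)/166 = (1/166)*(-52) = -26/83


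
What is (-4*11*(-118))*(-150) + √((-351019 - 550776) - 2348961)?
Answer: -778800 + 2*I*√812689 ≈ -7.788e+5 + 1803.0*I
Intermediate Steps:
(-4*11*(-118))*(-150) + √((-351019 - 550776) - 2348961) = -44*(-118)*(-150) + √(-901795 - 2348961) = 5192*(-150) + √(-3250756) = -778800 + 2*I*√812689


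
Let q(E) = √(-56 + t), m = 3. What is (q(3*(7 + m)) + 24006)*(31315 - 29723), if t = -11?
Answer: 38217552 + 1592*I*√67 ≈ 3.8218e+7 + 13031.0*I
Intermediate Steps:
q(E) = I*√67 (q(E) = √(-56 - 11) = √(-67) = I*√67)
(q(3*(7 + m)) + 24006)*(31315 - 29723) = (I*√67 + 24006)*(31315 - 29723) = (24006 + I*√67)*1592 = 38217552 + 1592*I*√67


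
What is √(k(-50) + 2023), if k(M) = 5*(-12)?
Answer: √1963 ≈ 44.306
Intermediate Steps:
k(M) = -60
√(k(-50) + 2023) = √(-60 + 2023) = √1963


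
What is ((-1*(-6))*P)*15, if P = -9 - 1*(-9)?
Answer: 0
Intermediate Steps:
P = 0 (P = -9 + 9 = 0)
((-1*(-6))*P)*15 = (-1*(-6)*0)*15 = (6*0)*15 = 0*15 = 0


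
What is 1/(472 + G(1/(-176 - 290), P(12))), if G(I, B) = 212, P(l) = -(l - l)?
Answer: 1/684 ≈ 0.0014620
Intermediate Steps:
P(l) = 0 (P(l) = -1*0 = 0)
1/(472 + G(1/(-176 - 290), P(12))) = 1/(472 + 212) = 1/684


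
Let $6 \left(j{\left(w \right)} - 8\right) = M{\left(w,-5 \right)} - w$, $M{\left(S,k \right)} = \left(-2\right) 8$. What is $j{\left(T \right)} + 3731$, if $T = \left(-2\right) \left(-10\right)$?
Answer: $3733$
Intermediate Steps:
$M{\left(S,k \right)} = -16$
$T = 20$
$j{\left(w \right)} = \frac{16}{3} - \frac{w}{6}$ ($j{\left(w \right)} = 8 + \frac{-16 - w}{6} = 8 - \left(\frac{8}{3} + \frac{w}{6}\right) = \frac{16}{3} - \frac{w}{6}$)
$j{\left(T \right)} + 3731 = \left(\frac{16}{3} - \frac{10}{3}\right) + 3731 = 2 + 3731 = 3733$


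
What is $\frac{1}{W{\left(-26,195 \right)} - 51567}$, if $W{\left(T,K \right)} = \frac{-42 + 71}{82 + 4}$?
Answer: $- \frac{86}{4434733} \approx -1.9392 \cdot 10^{-5}$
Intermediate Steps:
$W{\left(T,K \right)} = \frac{29}{86}$
$\frac{1}{W{\left(-26,195 \right)} - 51567} = \frac{1}{\frac{29}{86} - 51567} = \frac{1}{- \frac{4434733}{86}} = - \frac{86}{4434733}$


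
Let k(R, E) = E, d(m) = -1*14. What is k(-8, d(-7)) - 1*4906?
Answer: -4920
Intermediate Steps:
d(m) = -14
k(-8, d(-7)) - 1*4906 = -14 - 1*4906 = -14 - 4906 = -4920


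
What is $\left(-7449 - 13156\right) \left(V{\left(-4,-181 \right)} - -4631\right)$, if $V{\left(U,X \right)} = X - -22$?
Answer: $-92145560$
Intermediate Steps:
$V{\left(U,X \right)} = 22 + X$ ($V{\left(U,X \right)} = X + 22 = 22 + X$)
$\left(-7449 - 13156\right) \left(V{\left(-4,-181 \right)} - -4631\right) = \left(-7449 - 13156\right) \left(\left(22 - 181\right) - -4631\right) = - 20605 \left(-159 + 4631\right) = \left(-20605\right) 4472 = -92145560$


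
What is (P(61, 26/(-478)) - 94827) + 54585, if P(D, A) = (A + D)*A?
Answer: -2298852640/57121 ≈ -40245.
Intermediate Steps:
P(D, A) = A*(A + D)
(P(61, 26/(-478)) - 94827) + 54585 = ((26/(-478))*(26/(-478) + 61) - 94827) + 54585 = ((26*(-1/478))*(26*(-1/478) + 61) - 94827) + 54585 = (-13*(-13/239 + 61)/239 - 94827) + 54585 = (-13/239*14566/239 - 94827) + 54585 = (-189358/57121 - 94827) + 54585 = -5416802425/57121 + 54585 = -2298852640/57121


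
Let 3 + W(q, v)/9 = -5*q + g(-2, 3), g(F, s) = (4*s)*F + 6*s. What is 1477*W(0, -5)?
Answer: -119637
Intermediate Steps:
g(F, s) = 6*s + 4*F*s (g(F, s) = 4*F*s + 6*s = 6*s + 4*F*s)
W(q, v) = -81 - 45*q (W(q, v) = -27 + 9*(-5*q + 2*3*(3 + 2*(-2))) = -27 + 9*(-5*q + 2*3*(3 - 4)) = -27 + 9*(-5*q + 2*3*(-1)) = -27 + 9*(-5*q - 6) = -27 + 9*(-6 - 5*q) = -27 + (-54 - 45*q) = -81 - 45*q)
1477*W(0, -5) = 1477*(-81 - 45*0) = 1477*(-81 + 0) = 1477*(-81) = -119637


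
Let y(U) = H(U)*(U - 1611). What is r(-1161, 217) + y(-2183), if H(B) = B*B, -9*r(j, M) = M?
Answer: -162722387611/9 ≈ -1.8080e+10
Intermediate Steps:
r(j, M) = -M/9
H(B) = B²
y(U) = U²*(-1611 + U) (y(U) = U²*(U - 1611) = U²*(-1611 + U))
r(-1161, 217) + y(-2183) = -⅑*217 + (-2183)²*(-1611 - 2183) = -217/9 + 4765489*(-3794) = -217/9 - 18080265266 = -162722387611/9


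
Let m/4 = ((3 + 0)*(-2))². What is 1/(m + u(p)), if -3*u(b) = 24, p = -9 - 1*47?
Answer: 1/136 ≈ 0.0073529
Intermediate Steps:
p = -56 (p = -9 - 47 = -56)
u(b) = -8 (u(b) = -⅓*24 = -8)
m = 144 (m = 4*((3 + 0)*(-2))² = 4*(3*(-2))² = 4*(-6)² = 4*36 = 144)
1/(m + u(p)) = 1/(144 - 8) = 1/136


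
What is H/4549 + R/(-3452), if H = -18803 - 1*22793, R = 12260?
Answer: -49840033/3925787 ≈ -12.696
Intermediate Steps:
H = -41596 (H = -18803 - 22793 = -41596)
H/4549 + R/(-3452) = -41596/4549 + 12260/(-3452) = -41596*1/4549 + 12260*(-1/3452) = -41596/4549 - 3065/863 = -49840033/3925787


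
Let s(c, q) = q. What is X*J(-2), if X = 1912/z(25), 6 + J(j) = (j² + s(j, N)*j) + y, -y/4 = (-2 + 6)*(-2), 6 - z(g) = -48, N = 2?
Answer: 24856/27 ≈ 920.59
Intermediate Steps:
z(g) = 54 (z(g) = 6 - 1*(-48) = 6 + 48 = 54)
y = 32 (y = -4*(-2 + 6)*(-2) = -16*(-2) = -4*(-8) = 32)
J(j) = 26 + j² + 2*j (J(j) = -6 + ((j² + 2*j) + 32) = -6 + (32 + j² + 2*j) = 26 + j² + 2*j)
X = 956/27 (X = 1912/54 = 1912*(1/54) = 956/27 ≈ 35.407)
X*J(-2) = 956*(26 + (-2)² + 2*(-2))/27 = 956*(26 + 4 - 4)/27 = (956/27)*26 = 24856/27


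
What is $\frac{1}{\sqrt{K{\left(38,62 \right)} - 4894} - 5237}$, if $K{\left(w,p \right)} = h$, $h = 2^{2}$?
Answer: $- \frac{5237}{27431059} - \frac{i \sqrt{4890}}{27431059} \approx -0.00019092 - 2.5492 \cdot 10^{-6} i$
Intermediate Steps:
$h = 4$
$K{\left(w,p \right)} = 4$
$\frac{1}{\sqrt{K{\left(38,62 \right)} - 4894} - 5237} = \frac{1}{\sqrt{4 - 4894} - 5237} = \frac{1}{\sqrt{-4890} - 5237} = \frac{1}{i \sqrt{4890} - 5237} = \frac{1}{-5237 + i \sqrt{4890}}$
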